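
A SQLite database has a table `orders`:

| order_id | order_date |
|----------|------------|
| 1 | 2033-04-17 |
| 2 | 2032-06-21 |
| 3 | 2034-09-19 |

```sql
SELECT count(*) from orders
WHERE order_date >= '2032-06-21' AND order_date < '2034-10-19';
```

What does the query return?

3

Rows in [2032-06-21, 2034-10-19): 2033-04-17, 2032-06-21, 2034-09-19 → 3 rows.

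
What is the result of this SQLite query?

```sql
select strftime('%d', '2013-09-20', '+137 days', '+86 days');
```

First apply '+137 days', '+86 days': 2013-09-20 → 2014-05-01.
`%d` extracts the 2-digit day of month: 01.

01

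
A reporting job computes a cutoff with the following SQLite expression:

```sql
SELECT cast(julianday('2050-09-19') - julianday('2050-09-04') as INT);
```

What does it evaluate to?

15

Both dates are in September 2050: 19 − 4 = 15.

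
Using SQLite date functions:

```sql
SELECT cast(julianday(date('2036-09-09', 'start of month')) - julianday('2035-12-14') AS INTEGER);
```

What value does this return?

262

`start of month` rewinds 2036-09-09 to 2036-09-01.
17 days remain in December 2035 after the 14th (31 − 14).
Full months from January 2036 through August 2036 contribute their day counts.
Then 1 day into September 2036.
Total: 17 + 31 + 29 + 31 + 30 + 31 + 30 + 31 + 31 + 1 = 262.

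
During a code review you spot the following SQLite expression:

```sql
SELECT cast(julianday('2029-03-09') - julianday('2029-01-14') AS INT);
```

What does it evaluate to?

54

17 days remain in January 2029 after the 14th (31 − 14).
February 2029: 28 days.
Then 9 days into March 2029.
Total: 17 + 28 + 9 = 54.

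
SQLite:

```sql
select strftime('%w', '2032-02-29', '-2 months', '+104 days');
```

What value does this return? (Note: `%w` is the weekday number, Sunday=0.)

0

First apply '-2 months', '+104 days': 2032-02-29 → 2032-04-11.
2032-04-11 is a Sunday; with Sunday=0 that is 0.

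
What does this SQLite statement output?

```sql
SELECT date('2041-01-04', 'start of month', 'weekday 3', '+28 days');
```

`start of month` rewinds 2041-01-04 to 2041-01-01.
`weekday 3` advances to the next Wednesday; 2041-01-01 is a Tuesday, so it moves forward to 2041-01-02.
Advancing 28 more days within January lands on 2041-01-30.

2041-01-30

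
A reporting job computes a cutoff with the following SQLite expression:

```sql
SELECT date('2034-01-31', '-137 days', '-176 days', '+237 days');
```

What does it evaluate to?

2033-11-16

Applying '-137 days' to 2034-01-31: counting 137 days back gives 2033-09-16.
Applying '-176 days' to 2033-09-16: counting 176 days back gives 2033-03-24.
Applying '+237 days' to 2033-03-24: counting 237 days forward gives 2033-11-16.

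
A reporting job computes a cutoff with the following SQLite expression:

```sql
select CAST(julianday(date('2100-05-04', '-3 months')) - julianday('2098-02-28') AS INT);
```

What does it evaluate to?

Adding -3 months to 2100-05-04 gives 2100-02-04.
0 days remain in February 2098 after the 28th (28 − 28).
Full months from March 2098 through January 2100 contribute their day counts.
Then 4 days into February 2100.
Total: 0 + 31 + 30 + 31 + 30 + 31 + 31 + 30 + 31 + 30 + 31 + 31 + 28 + 31 + 30 + 31 + 30 + 31 + 31 + 30 + 31 + 30 + 31 + 31 + 4 = 706.

706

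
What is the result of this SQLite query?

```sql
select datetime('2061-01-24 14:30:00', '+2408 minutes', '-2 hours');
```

2061-01-26 04:38:00

2408 minutes = 40h 8m; +2408 minutes from 2061-01-24 14:30:00 is 2061-01-26 06:38:00 (crosses midnight).
-2 hours from 2061-01-26 06:38:00 is 2061-01-26 04:38:00.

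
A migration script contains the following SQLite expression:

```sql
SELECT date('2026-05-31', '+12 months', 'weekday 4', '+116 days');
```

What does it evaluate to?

2027-09-27

Adding +12 months to 2026-05-31 gives 2027-05-31.
`weekday 4` advances to the next Thursday; 2027-05-31 is a Monday, so it moves forward to 2027-06-03.
Applying '+116 days' to 2027-06-03: counting 116 days forward gives 2027-09-27.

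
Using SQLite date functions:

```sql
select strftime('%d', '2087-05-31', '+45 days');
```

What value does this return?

First apply '+45 days': 2087-05-31 → 2087-07-15.
`%d` extracts the 2-digit day of month: 15.

15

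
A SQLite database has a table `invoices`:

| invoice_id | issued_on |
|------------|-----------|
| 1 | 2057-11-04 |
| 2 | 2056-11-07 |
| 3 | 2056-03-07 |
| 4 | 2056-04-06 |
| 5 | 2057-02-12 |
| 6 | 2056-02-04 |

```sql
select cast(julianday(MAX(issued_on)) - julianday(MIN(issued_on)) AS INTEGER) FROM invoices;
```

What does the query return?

639

MIN = 2056-02-04, MAX = 2057-11-04.
25 days remain in February 2056 after the 4th (29 − 4).
Full months from March 2056 through October 2057 contribute their day counts.
Then 4 days into November 2057.
Total: 25 + 31 + 30 + 31 + 30 + 31 + 31 + 30 + 31 + 30 + 31 + 31 + 28 + 31 + 30 + 31 + 30 + 31 + 31 + 30 + 31 + 4 = 639.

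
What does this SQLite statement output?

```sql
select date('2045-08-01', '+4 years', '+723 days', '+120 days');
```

Adding +4 years to 2045-08-01 gives 2049-08-01.
Applying '+723 days' to 2049-08-01: counting 723 days forward gives 2051-07-25.
Applying '+120 days' to 2051-07-25: counting 120 days forward gives 2051-11-22.

2051-11-22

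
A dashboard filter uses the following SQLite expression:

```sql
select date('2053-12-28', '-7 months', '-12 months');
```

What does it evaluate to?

Adding -7 months to 2053-12-28 gives 2053-05-28.
Adding -12 months to 2053-05-28 gives 2052-05-28.

2052-05-28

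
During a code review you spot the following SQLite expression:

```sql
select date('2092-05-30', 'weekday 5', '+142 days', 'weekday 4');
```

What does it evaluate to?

2092-10-23

`weekday 5` advances to the next Friday; 2092-05-30 is already a Friday, so it stays at 2092-05-30.
Applying '+142 days' to 2092-05-30: counting 142 days forward gives 2092-10-19.
`weekday 4` advances to the next Thursday; 2092-10-19 is a Sunday, so it moves forward to 2092-10-23.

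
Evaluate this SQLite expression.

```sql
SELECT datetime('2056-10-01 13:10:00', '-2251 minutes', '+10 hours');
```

2056-09-30 09:39:00

2251 minutes = 37h 31m; -2251 minutes from 2056-10-01 13:10:00 is 2056-09-29 23:39:00 (crosses midnight).
+10 hours from 2056-09-29 23:39:00 is 2056-09-30 09:39:00 (crosses midnight).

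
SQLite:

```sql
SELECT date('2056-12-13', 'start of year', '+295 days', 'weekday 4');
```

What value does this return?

`start of year` rewinds 2056-12-13 to 2056-01-01.
Applying '+295 days' to 2056-01-01: counting 295 days forward gives 2056-10-22.
`weekday 4` advances to the next Thursday; 2056-10-22 is a Sunday, so it moves forward to 2056-10-26.

2056-10-26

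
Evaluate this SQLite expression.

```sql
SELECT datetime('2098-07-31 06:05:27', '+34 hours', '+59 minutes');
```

+34 hours from 2098-07-31 06:05:27 is 2098-08-01 16:05:27 (crosses midnight).
+59 minutes from 2098-08-01 16:05:27 is 2098-08-01 17:04:27.

2098-08-01 17:04:27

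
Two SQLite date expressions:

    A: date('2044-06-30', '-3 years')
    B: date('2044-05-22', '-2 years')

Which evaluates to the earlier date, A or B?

A

A = 2041-06-30.
B = 2042-05-22.
A is earlier.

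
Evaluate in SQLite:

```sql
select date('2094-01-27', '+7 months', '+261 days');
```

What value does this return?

2095-05-15

Adding +7 months to 2094-01-27 gives 2094-08-27.
Applying '+261 days' to 2094-08-27: counting 261 days forward gives 2095-05-15.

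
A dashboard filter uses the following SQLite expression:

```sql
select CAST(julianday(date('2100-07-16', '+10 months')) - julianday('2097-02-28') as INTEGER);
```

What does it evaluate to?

1537

Adding +10 months to 2100-07-16 gives 2101-05-16.
0 days remain in February 2097 after the 28th (28 − 28).
Full months from March 2097 through April 2101 contribute their day counts.
Then 16 days into May 2101.
Total: 0 + 31 + 30 + 31 + 30 + 31 + 31 + 30 + 31 + 30 + 31 + 31 + 28 + 31 + 30 + 31 + 30 + 31 + 31 + 30 + 31 + 30 + 31 + 31 + 28 + 31 + 30 + 31 + 30 + 31 + 31 + 30 + 31 + 30 + 31 + 31 + 28 + 31 + 30 + 31 + 30 + 31 + 31 + 30 + 31 + 30 + 31 + 31 + 28 + 31 + 30 + 16 = 1537.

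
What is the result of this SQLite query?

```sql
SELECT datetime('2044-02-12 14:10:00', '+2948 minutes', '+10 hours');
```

2044-02-15 01:18:00

2948 minutes = 49h 8m; +2948 minutes from 2044-02-12 14:10:00 is 2044-02-14 15:18:00 (crosses midnight).
+10 hours from 2044-02-14 15:18:00 is 2044-02-15 01:18:00 (crosses midnight).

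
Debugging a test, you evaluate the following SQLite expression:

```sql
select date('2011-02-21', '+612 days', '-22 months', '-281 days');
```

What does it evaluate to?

2010-03-19

Applying '+612 days' to 2011-02-21: counting 612 days forward gives 2012-10-25.
Adding -22 months to 2012-10-25 gives 2010-12-25.
Applying '-281 days' to 2010-12-25: counting 281 days back gives 2010-03-19.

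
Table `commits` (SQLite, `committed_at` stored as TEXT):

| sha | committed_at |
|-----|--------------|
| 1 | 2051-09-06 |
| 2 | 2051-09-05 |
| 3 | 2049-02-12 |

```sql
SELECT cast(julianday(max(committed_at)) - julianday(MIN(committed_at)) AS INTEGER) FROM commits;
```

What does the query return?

MIN = 2049-02-12, MAX = 2051-09-06.
16 days remain in February 2049 after the 12th (28 − 12).
Full months from March 2049 through August 2051 contribute their day counts.
Then 6 days into September 2051.
Total: 16 + 31 + 30 + 31 + 30 + 31 + 31 + 30 + 31 + 30 + 31 + 31 + 28 + 31 + 30 + 31 + 30 + 31 + 31 + 30 + 31 + 30 + 31 + 31 + 28 + 31 + 30 + 31 + 30 + 31 + 31 + 6 = 936.

936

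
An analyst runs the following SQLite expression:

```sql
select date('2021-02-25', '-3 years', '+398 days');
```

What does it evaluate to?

2019-03-30

Adding -3 years to 2021-02-25 gives 2018-02-25.
Applying '+398 days' to 2018-02-25: counting 398 days forward gives 2019-03-30.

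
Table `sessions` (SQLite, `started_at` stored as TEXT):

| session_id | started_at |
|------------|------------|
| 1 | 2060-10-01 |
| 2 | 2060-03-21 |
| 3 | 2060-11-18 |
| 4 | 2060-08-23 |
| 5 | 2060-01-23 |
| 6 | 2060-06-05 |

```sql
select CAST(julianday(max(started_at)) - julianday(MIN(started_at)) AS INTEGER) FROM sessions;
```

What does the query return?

300

MIN = 2060-01-23, MAX = 2060-11-18.
8 days remain in January 2060 after the 23rd (31 − 23).
Full months from February 2060 through October 2060 contribute their day counts.
Then 18 days into November 2060.
Total: 8 + 29 + 31 + 30 + 31 + 30 + 31 + 31 + 30 + 31 + 18 = 300.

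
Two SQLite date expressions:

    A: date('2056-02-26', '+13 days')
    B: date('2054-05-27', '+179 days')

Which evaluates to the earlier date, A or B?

A = 2056-03-10.
B = 2054-11-22.
B is earlier.

B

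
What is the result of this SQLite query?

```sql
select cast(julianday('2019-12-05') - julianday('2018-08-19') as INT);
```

12 days remain in August 2018 after the 19th (31 − 19).
Full months from September 2018 through November 2019 contribute their day counts.
Then 5 days into December 2019.
Total: 12 + 30 + 31 + 30 + 31 + 31 + 28 + 31 + 30 + 31 + 30 + 31 + 31 + 30 + 31 + 30 + 5 = 473.

473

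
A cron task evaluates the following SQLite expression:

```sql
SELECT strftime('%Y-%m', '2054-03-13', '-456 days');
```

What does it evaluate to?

2052-12

First apply '-456 days': 2054-03-13 → 2052-12-12.
`%Y-%m` extracts the year-month: 2052-12.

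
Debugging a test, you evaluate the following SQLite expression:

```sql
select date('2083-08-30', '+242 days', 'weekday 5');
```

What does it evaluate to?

2084-04-28

Applying '+242 days' to 2083-08-30: counting 242 days forward gives 2084-04-28.
`weekday 5` advances to the next Friday; 2084-04-28 is already a Friday, so it stays at 2084-04-28.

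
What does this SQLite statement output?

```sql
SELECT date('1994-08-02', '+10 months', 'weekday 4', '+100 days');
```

1995-09-16

Adding +10 months to 1994-08-02 gives 1995-06-02.
`weekday 4` advances to the next Thursday; 1995-06-02 is a Friday, so it moves forward to 1995-06-08.
Applying '+100 days' to 1995-06-08: counting 100 days forward gives 1995-09-16.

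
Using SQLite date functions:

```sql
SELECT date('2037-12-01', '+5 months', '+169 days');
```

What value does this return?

2038-10-17

Adding +5 months to 2037-12-01 gives 2038-05-01.
Applying '+169 days' to 2038-05-01: counting 169 days forward gives 2038-10-17.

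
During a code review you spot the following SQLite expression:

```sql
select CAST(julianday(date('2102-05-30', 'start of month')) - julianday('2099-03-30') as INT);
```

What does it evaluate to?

`start of month` rewinds 2102-05-30 to 2102-05-01.
1 day remains in March 2099 after the 30th (31 − 30).
Full months from April 2099 through April 2102 contribute their day counts.
Then 1 day into May 2102.
Total: 1 + 30 + 31 + 30 + 31 + 31 + 30 + 31 + 30 + 31 + 31 + 28 + 31 + 30 + 31 + 30 + 31 + 31 + 30 + 31 + 30 + 31 + 31 + 28 + 31 + 30 + 31 + 30 + 31 + 31 + 30 + 31 + 30 + 31 + 31 + 28 + 31 + 30 + 1 = 1127.

1127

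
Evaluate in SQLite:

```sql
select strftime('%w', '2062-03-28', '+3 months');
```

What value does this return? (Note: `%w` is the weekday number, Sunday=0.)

3

First apply '+3 months': 2062-03-28 → 2062-06-28.
2062-06-28 is a Wednesday; with Sunday=0 that is 3.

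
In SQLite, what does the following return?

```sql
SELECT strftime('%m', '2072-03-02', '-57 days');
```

First apply '-57 days': 2072-03-02 → 2072-01-05.
`%m` extracts the 2-digit month (01-12): 01.

01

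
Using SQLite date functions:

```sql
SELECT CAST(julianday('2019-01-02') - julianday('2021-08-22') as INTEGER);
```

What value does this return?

-963

29 days remain in January 2019 after the 2nd (31 − 2).
Full months from February 2019 through July 2021 contribute their day counts.
Then 22 days into August 2021.
Total: 29 + 28 + 31 + 30 + 31 + 30 + 31 + 31 + 30 + 31 + 30 + 31 + 31 + 29 + 31 + 30 + 31 + 30 + 31 + 31 + 30 + 31 + 30 + 31 + 31 + 28 + 31 + 30 + 31 + 30 + 31 + 22 = 963.
The subtraction is earlier − later, so the result is −963 → -963.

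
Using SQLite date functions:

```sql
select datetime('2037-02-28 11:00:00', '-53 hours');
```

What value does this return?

2037-02-26 06:00:00

-53 hours from 2037-02-28 11:00:00 is 2037-02-26 06:00:00 (crosses midnight).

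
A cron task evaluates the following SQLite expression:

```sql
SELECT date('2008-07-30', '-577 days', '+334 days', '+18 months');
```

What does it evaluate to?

Applying '-577 days' to 2008-07-30: counting 577 days back gives 2006-12-31.
Applying '+334 days' to 2006-12-31: counting 334 days forward gives 2007-11-30.
Adding +18 months to 2007-11-30 gives 2009-05-30.

2009-05-30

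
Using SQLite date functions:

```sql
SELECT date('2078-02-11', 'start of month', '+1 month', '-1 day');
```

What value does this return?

`start of month` rewinds 2078-02-11 to 2078-02-01.
Adding +1 month to 2078-02-01 gives 2078-03-01.
Going back 1 day from 2078-03-01 reaches 2078-02-28 (last day of February, 28 days).

2078-02-28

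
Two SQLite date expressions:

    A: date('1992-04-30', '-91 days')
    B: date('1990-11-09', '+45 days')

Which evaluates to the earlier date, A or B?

A = 1992-01-30.
B = 1990-12-24.
B is earlier.

B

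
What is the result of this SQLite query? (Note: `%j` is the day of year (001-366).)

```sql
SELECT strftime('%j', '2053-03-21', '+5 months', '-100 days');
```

First apply '+5 months', '-100 days': 2053-03-21 → 2053-05-13.
Day-of-year for 2053-05-13: days since 2053-01-01 inclusive = 133, zero-padded to 133.

133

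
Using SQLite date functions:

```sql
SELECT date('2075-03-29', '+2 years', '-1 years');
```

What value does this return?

Adding +2 years to 2075-03-29 gives 2077-03-29.
Adding -1 year to 2077-03-29 gives 2076-03-29.

2076-03-29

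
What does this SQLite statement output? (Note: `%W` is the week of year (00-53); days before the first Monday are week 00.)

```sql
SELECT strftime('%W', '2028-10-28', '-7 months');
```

First apply '-7 months': 2028-10-28 → 2028-03-28.
2028-03-28 is a Tuesday. SQLite's %W counts Mondays since the year started; the result is 13.

13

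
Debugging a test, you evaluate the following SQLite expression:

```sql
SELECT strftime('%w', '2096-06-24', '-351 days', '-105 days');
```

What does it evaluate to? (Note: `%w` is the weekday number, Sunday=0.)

First apply '-351 days', '-105 days': 2096-06-24 → 2095-03-26.
2095-03-26 is a Saturday; with Sunday=0 that is 6.

6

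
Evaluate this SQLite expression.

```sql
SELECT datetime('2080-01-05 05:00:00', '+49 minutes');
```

2080-01-05 05:49:00

+49 minutes from 2080-01-05 05:00:00 is 2080-01-05 05:49:00.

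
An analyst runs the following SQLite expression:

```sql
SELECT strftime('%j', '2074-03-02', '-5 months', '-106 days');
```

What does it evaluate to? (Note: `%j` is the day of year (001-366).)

First apply '-5 months', '-106 days': 2074-03-02 → 2073-06-18.
Day-of-year for 2073-06-18: days since 2073-01-01 inclusive = 169, zero-padded to 169.

169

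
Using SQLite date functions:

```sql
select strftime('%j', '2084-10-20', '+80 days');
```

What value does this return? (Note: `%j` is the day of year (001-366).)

008

First apply '+80 days': 2084-10-20 → 2085-01-08.
Day-of-year for 2085-01-08: days since 2085-01-01 inclusive = 8, zero-padded to 008.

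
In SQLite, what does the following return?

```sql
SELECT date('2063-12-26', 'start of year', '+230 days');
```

2063-08-19

`start of year` rewinds 2063-12-26 to 2063-01-01.
Applying '+230 days' to 2063-01-01: counting 230 days forward gives 2063-08-19.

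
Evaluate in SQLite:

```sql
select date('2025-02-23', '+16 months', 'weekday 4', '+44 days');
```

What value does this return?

2026-08-08

Adding +16 months to 2025-02-23 gives 2026-06-23.
`weekday 4` advances to the next Thursday; 2026-06-23 is a Tuesday, so it moves forward to 2026-06-25.
Applying '+44 days' to 2026-06-25: counting 44 days forward gives 2026-08-08.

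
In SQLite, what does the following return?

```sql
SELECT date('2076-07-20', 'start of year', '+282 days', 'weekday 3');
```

2076-10-14

`start of year` rewinds 2076-07-20 to 2076-01-01.
Applying '+282 days' to 2076-01-01: counting 282 days forward gives 2076-10-09.
`weekday 3` advances to the next Wednesday; 2076-10-09 is a Friday, so it moves forward to 2076-10-14.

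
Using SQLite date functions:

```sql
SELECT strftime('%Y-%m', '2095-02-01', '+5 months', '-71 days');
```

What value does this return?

2095-04

First apply '+5 months', '-71 days': 2095-02-01 → 2095-04-21.
`%Y-%m` extracts the year-month: 2095-04.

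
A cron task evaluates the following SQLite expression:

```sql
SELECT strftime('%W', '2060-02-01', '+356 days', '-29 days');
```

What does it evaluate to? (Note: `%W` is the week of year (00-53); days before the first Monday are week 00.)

51

First apply '+356 days', '-29 days': 2060-02-01 → 2060-12-24.
2060-12-24 is a Friday. SQLite's %W counts Mondays since the year started; the result is 51.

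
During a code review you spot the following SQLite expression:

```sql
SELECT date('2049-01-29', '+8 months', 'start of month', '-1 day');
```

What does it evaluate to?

2049-08-31

Adding +8 months to 2049-01-29 gives 2049-09-29.
`start of month` rewinds 2049-09-29 to 2049-09-01.
Going back 1 day from 2049-09-01 reaches 2049-08-31 (last day of August, 31 days).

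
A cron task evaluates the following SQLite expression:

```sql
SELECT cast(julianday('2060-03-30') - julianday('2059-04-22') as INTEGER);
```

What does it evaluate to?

8 days remain in April 2059 after the 22nd (30 − 22).
Full months from May 2059 through February 2060 contribute their day counts.
Then 30 days into March 2060.
Total: 8 + 31 + 30 + 31 + 31 + 30 + 31 + 30 + 31 + 31 + 29 + 30 = 343.

343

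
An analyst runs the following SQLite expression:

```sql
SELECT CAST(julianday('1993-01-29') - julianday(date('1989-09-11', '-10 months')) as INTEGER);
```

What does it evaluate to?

1540

Adding -10 months to 1989-09-11 gives 1988-11-11.
19 days remain in November 1988 after the 11th (30 − 11).
Full months from December 1988 through December 1992 contribute their day counts.
Then 29 days into January 1993.
Total: 19 + 31 + 31 + 28 + 31 + 30 + 31 + 30 + 31 + 31 + 30 + 31 + 30 + 31 + 31 + 28 + 31 + 30 + 31 + 30 + 31 + 31 + 30 + 31 + 30 + 31 + 31 + 28 + 31 + 30 + 31 + 30 + 31 + 31 + 30 + 31 + 30 + 31 + 31 + 29 + 31 + 30 + 31 + 30 + 31 + 31 + 30 + 31 + 30 + 31 + 29 = 1540.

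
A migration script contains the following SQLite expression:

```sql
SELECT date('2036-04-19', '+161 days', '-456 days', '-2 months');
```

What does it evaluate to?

2035-04-29

Applying '+161 days' to 2036-04-19: counting 161 days forward gives 2036-09-27.
Applying '-456 days' to 2036-09-27: counting 456 days back gives 2035-06-29.
Adding -2 months to 2035-06-29 gives 2035-04-29.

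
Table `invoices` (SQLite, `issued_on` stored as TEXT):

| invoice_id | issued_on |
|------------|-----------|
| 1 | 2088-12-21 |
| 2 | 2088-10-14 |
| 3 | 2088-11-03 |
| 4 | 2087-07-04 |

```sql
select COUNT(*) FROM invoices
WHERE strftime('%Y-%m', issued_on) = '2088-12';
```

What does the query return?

1

Rows with year-month 2088-12: 2088-12-21 → 1.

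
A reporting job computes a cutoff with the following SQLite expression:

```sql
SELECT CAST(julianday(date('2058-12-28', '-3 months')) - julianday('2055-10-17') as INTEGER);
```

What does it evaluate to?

1077

Adding -3 months to 2058-12-28 gives 2058-09-28.
14 days remain in October 2055 after the 17th (31 − 17).
Full months from November 2055 through August 2058 contribute their day counts.
Then 28 days into September 2058.
Total: 14 + 30 + 31 + 31 + 29 + 31 + 30 + 31 + 30 + 31 + 31 + 30 + 31 + 30 + 31 + 31 + 28 + 31 + 30 + 31 + 30 + 31 + 31 + 30 + 31 + 30 + 31 + 31 + 28 + 31 + 30 + 31 + 30 + 31 + 31 + 28 = 1077.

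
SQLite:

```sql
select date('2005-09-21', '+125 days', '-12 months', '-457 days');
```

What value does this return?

2003-10-25

Applying '+125 days' to 2005-09-21: counting 125 days forward gives 2006-01-24.
Adding -12 months to 2006-01-24 gives 2005-01-24.
Applying '-457 days' to 2005-01-24: counting 457 days back gives 2003-10-25.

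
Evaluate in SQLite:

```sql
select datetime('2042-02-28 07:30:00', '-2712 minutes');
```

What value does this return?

2042-02-26 10:18:00

2712 minutes = 45h 12m; -2712 minutes from 2042-02-28 07:30:00 is 2042-02-26 10:18:00 (crosses midnight).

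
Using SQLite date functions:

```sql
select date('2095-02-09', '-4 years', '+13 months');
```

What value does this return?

2092-03-09

Adding -4 years to 2095-02-09 gives 2091-02-09.
Adding +13 months to 2091-02-09 gives 2092-03-09.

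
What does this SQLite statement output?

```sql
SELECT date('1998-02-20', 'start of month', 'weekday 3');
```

`start of month` rewinds 1998-02-20 to 1998-02-01.
`weekday 3` advances to the next Wednesday; 1998-02-01 is a Sunday, so it moves forward to 1998-02-04.

1998-02-04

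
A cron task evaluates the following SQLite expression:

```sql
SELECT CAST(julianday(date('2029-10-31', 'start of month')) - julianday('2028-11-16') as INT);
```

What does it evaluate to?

`start of month` rewinds 2029-10-31 to 2029-10-01.
14 days remain in November 2028 after the 16th (30 − 16).
Full months from December 2028 through September 2029 contribute their day counts.
Then 1 day into October 2029.
Total: 14 + 31 + 31 + 28 + 31 + 30 + 31 + 30 + 31 + 31 + 30 + 1 = 319.

319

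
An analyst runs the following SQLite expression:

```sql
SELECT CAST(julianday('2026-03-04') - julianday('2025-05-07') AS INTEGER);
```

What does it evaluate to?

301

24 days remain in May 2025 after the 7th (31 − 7).
Full months from June 2025 through February 2026 contribute their day counts.
Then 4 days into March 2026.
Total: 24 + 30 + 31 + 31 + 30 + 31 + 30 + 31 + 31 + 28 + 4 = 301.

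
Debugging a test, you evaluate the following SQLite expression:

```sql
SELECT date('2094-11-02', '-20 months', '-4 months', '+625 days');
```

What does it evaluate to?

2094-07-20

Adding -20 months to 2094-11-02 gives 2093-03-02.
Adding -4 months to 2093-03-02 gives 2092-11-02.
Applying '+625 days' to 2092-11-02: counting 625 days forward gives 2094-07-20.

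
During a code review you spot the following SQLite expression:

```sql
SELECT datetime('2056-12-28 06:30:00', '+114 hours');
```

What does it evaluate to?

+114 hours from 2056-12-28 06:30:00 is 2057-01-02 00:30:00 (crosses midnight).

2057-01-02 00:30:00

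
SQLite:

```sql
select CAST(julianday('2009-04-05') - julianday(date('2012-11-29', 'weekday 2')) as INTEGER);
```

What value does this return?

`weekday 2` advances to the next Tuesday; 2012-11-29 is a Thursday, so it moves forward to 2012-12-04.
25 days remain in April 2009 after the 5th (30 − 5).
Full months from May 2009 through November 2012 contribute their day counts.
Then 4 days into December 2012.
Total: 25 + 31 + 30 + 31 + 31 + 30 + 31 + 30 + 31 + 31 + 28 + 31 + 30 + 31 + 30 + 31 + 31 + 30 + 31 + 30 + 31 + 31 + 28 + 31 + 30 + 31 + 30 + 31 + 31 + 30 + 31 + 30 + 31 + 31 + 29 + 31 + 30 + 31 + 30 + 31 + 31 + 30 + 31 + 30 + 4 = 1339.
The subtraction is earlier − later, so the result is −1339 → -1339.

-1339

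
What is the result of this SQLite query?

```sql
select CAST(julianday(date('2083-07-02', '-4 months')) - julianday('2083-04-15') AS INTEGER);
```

Adding -4 months to 2083-07-02 gives 2083-03-02.
29 days remain in March 2083 after the 2nd (31 − 2).
Then 15 days into April 2083.
Total: 29 + 15 = 44.
The subtraction is earlier − later, so the result is −44 → -44.

-44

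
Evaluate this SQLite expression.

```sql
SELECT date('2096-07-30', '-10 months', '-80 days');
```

2095-07-12

Adding -10 months to 2096-07-30 gives 2095-09-30.
Applying '-80 days' to 2095-09-30: counting 80 days back gives 2095-07-12.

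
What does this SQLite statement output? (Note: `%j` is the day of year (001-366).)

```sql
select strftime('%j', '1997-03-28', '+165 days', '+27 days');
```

First apply '+165 days', '+27 days': 1997-03-28 → 1997-10-06.
Day-of-year for 1997-10-06: days since 1997-01-01 inclusive = 279, zero-padded to 279.

279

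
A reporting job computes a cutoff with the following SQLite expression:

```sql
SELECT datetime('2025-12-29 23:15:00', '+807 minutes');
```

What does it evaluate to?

807 minutes = 13h 27m; +807 minutes from 2025-12-29 23:15:00 is 2025-12-30 12:42:00 (crosses midnight).

2025-12-30 12:42:00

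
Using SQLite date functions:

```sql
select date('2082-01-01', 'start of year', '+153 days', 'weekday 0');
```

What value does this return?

`start of year` rewinds 2082-01-01 to 2082-01-01.
Applying '+153 days' to 2082-01-01: counting 153 days forward gives 2082-06-03.
`weekday 0` advances to the next Sunday; 2082-06-03 is a Wednesday, so it moves forward to 2082-06-07.

2082-06-07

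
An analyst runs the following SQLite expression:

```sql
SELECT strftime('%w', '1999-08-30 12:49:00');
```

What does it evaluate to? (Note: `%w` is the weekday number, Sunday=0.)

1999-08-30 is a Monday; with Sunday=0 that is 1.

1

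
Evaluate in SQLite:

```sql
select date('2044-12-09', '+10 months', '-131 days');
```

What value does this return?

2045-05-31

Adding +10 months to 2044-12-09 gives 2045-10-09.
Applying '-131 days' to 2045-10-09: counting 131 days back gives 2045-05-31.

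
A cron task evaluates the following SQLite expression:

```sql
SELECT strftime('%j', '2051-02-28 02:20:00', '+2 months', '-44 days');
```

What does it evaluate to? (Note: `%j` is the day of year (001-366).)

074

First apply '+2 months', '-44 days': 2051-02-28 02:20:00 → 2051-03-15 02:20:00.
Day-of-year for 2051-03-15: days since 2051-01-01 inclusive = 74, zero-padded to 074.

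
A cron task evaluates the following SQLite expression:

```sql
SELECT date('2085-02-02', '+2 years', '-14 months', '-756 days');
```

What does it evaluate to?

Adding +2 years to 2085-02-02 gives 2087-02-02.
Adding -14 months to 2087-02-02 gives 2085-12-02.
Applying '-756 days' to 2085-12-02: counting 756 days back gives 2083-11-07.

2083-11-07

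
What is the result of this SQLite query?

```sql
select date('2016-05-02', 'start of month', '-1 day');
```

`start of month` rewinds 2016-05-02 to 2016-05-01.
Going back 1 day from 2016-05-01 reaches 2016-04-30 (last day of April, 30 days).

2016-04-30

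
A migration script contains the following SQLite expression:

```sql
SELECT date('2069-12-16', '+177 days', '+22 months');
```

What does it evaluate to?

Applying '+177 days' to 2069-12-16: counting 177 days forward gives 2070-06-11.
Adding +22 months to 2070-06-11 gives 2072-04-11.

2072-04-11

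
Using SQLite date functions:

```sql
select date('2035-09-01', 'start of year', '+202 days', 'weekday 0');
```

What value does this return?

2035-07-22

`start of year` rewinds 2035-09-01 to 2035-01-01.
Applying '+202 days' to 2035-01-01: counting 202 days forward gives 2035-07-22.
`weekday 0` advances to the next Sunday; 2035-07-22 is already a Sunday, so it stays at 2035-07-22.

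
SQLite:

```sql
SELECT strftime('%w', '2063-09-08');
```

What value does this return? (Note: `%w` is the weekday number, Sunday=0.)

6

2063-09-08 is a Saturday; with Sunday=0 that is 6.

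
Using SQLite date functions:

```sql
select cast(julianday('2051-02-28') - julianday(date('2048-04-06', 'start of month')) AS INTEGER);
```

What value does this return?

`start of month` rewinds 2048-04-06 to 2048-04-01.
29 days remain in April 2048 after the 1st (30 − 1).
Full months from May 2048 through January 2051 contribute their day counts.
Then 28 days into February 2051.
Total: 29 + 31 + 30 + 31 + 31 + 30 + 31 + 30 + 31 + 31 + 28 + 31 + 30 + 31 + 30 + 31 + 31 + 30 + 31 + 30 + 31 + 31 + 28 + 31 + 30 + 31 + 30 + 31 + 31 + 30 + 31 + 30 + 31 + 31 + 28 = 1063.

1063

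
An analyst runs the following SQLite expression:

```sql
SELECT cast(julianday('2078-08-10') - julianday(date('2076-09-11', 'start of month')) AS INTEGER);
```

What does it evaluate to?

`start of month` rewinds 2076-09-11 to 2076-09-01.
29 days remain in September 2076 after the 1st (30 − 1).
Full months from October 2076 through July 2078 contribute their day counts.
Then 10 days into August 2078.
Total: 29 + 31 + 30 + 31 + 31 + 28 + 31 + 30 + 31 + 30 + 31 + 31 + 30 + 31 + 30 + 31 + 31 + 28 + 31 + 30 + 31 + 30 + 31 + 10 = 708.

708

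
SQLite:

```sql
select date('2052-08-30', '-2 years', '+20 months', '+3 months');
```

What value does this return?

Adding -2 years to 2052-08-30 gives 2050-08-30.
Adding +20 months to 2050-08-30 gives 2052-04-30.
Adding +3 months to 2052-04-30 gives 2052-07-30.

2052-07-30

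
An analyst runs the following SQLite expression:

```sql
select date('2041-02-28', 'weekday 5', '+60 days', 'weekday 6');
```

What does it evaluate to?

`weekday 5` advances to the next Friday; 2041-02-28 is a Thursday, so it moves forward to 2041-03-01.
Applying '+60 days' to 2041-03-01: counting 60 days forward gives 2041-04-30.
`weekday 6` advances to the next Saturday; 2041-04-30 is a Tuesday, so it moves forward to 2041-05-04.

2041-05-04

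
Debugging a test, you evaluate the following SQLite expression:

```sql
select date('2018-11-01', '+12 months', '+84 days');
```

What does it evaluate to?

Adding +12 months to 2018-11-01 gives 2019-11-01.
Applying '+84 days' to 2019-11-01: counting 84 days forward gives 2020-01-24.

2020-01-24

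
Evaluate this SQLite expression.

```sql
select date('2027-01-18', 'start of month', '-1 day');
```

`start of month` rewinds 2027-01-18 to 2027-01-01.
Going back 1 day from 2027-01-01 reaches 2026-12-31 (last day of December, 31 days).

2026-12-31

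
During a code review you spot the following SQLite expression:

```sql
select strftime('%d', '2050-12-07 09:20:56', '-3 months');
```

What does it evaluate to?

First apply '-3 months': 2050-12-07 09:20:56 → 2050-09-07 09:20:56.
`%d` extracts the 2-digit day of month: 07.

07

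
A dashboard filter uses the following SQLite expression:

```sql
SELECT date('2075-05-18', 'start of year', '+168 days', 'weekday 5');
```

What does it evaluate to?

`start of year` rewinds 2075-05-18 to 2075-01-01.
Applying '+168 days' to 2075-01-01: counting 168 days forward gives 2075-06-18.
`weekday 5` advances to the next Friday; 2075-06-18 is a Tuesday, so it moves forward to 2075-06-21.

2075-06-21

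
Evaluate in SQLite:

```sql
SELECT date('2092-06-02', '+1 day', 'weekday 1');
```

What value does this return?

2092-06-09

Advancing 1 more day within June lands on 2092-06-03.
`weekday 1` advances to the next Monday; 2092-06-03 is a Tuesday, so it moves forward to 2092-06-09.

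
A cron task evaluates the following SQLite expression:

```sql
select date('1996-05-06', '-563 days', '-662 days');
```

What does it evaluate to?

Applying '-563 days' to 1996-05-06: counting 563 days back gives 1994-10-21.
Applying '-662 days' to 1994-10-21: counting 662 days back gives 1992-12-28.

1992-12-28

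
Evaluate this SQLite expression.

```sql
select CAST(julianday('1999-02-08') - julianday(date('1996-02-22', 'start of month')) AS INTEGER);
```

1103

`start of month` rewinds 1996-02-22 to 1996-02-01.
28 days remain in February 1996 after the 1st (29 − 1).
Full months from March 1996 through January 1999 contribute their day counts.
Then 8 days into February 1999.
Total: 28 + 31 + 30 + 31 + 30 + 31 + 31 + 30 + 31 + 30 + 31 + 31 + 28 + 31 + 30 + 31 + 30 + 31 + 31 + 30 + 31 + 30 + 31 + 31 + 28 + 31 + 30 + 31 + 30 + 31 + 31 + 30 + 31 + 30 + 31 + 31 + 8 = 1103.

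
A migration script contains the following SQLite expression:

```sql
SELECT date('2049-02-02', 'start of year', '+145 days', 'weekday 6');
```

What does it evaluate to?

`start of year` rewinds 2049-02-02 to 2049-01-01.
Applying '+145 days' to 2049-01-01: counting 145 days forward gives 2049-05-26.
`weekday 6` advances to the next Saturday; 2049-05-26 is a Wednesday, so it moves forward to 2049-05-29.

2049-05-29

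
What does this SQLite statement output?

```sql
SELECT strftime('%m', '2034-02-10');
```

`%m` extracts the 2-digit month (01-12): 02.

02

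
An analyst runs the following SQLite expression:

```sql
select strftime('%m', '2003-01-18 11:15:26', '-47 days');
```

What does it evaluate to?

First apply '-47 days': 2003-01-18 11:15:26 → 2002-12-02 11:15:26.
`%m` extracts the 2-digit month (01-12): 12.

12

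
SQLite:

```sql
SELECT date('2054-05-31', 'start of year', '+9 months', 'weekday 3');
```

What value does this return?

`start of year` rewinds 2054-05-31 to 2054-01-01.
Adding +9 months to 2054-01-01 gives 2054-10-01.
`weekday 3` advances to the next Wednesday; 2054-10-01 is a Thursday, so it moves forward to 2054-10-07.

2054-10-07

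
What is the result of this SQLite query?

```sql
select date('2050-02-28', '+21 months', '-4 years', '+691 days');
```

Adding +21 months to 2050-02-28 gives 2051-11-28.
Adding -4 years to 2051-11-28 gives 2047-11-28.
Applying '+691 days' to 2047-11-28: counting 691 days forward gives 2049-10-19.

2049-10-19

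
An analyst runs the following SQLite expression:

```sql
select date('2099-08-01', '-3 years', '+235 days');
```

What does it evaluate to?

Adding -3 years to 2099-08-01 gives 2096-08-01.
Applying '+235 days' to 2096-08-01: counting 235 days forward gives 2097-03-24.

2097-03-24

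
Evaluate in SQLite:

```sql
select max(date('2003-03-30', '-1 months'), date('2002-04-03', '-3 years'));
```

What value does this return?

date('2003-03-30', '-1 months') → 2003-03-02.
date('2002-04-03', '-3 years') → 1999-04-03.
Later of the two is 2003-03-02.

2003-03-02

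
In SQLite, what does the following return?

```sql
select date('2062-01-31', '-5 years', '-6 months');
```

Adding -5 years to 2062-01-31 gives 2057-01-31.
Adding -6 months to 2057-01-31 gives 2056-07-31.

2056-07-31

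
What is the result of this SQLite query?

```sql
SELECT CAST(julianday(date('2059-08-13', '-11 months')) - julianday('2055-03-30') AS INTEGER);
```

1263

Adding -11 months to 2059-08-13 gives 2058-09-13.
1 day remains in March 2055 after the 30th (31 − 30).
Full months from April 2055 through August 2058 contribute their day counts.
Then 13 days into September 2058.
Total: 1 + 30 + 31 + 30 + 31 + 31 + 30 + 31 + 30 + 31 + 31 + 29 + 31 + 30 + 31 + 30 + 31 + 31 + 30 + 31 + 30 + 31 + 31 + 28 + 31 + 30 + 31 + 30 + 31 + 31 + 30 + 31 + 30 + 31 + 31 + 28 + 31 + 30 + 31 + 30 + 31 + 31 + 13 = 1263.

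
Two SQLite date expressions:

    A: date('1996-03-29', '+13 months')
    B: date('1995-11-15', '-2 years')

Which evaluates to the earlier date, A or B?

A = 1997-04-29.
B = 1993-11-15.
B is earlier.

B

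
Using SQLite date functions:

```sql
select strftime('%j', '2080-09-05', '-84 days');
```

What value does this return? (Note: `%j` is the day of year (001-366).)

165

First apply '-84 days': 2080-09-05 → 2080-06-13.
Day-of-year for 2080-06-13: days since 2080-01-01 inclusive = 165, zero-padded to 165.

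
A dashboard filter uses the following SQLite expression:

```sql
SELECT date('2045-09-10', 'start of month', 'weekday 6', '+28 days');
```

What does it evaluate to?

2045-09-30

`start of month` rewinds 2045-09-10 to 2045-09-01.
`weekday 6` advances to the next Saturday; 2045-09-01 is a Friday, so it moves forward to 2045-09-02.
Advancing 28 more days within September lands on 2045-09-30.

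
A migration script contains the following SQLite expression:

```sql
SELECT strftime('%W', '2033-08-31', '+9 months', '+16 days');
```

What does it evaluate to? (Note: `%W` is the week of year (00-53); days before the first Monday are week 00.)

24

First apply '+9 months', '+16 days': 2033-08-31 → 2034-06-16.
2034-06-16 is a Friday. SQLite's %W counts Mondays since the year started; the result is 24.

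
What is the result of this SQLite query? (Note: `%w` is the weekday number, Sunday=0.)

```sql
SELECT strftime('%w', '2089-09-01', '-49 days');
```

4

First apply '-49 days': 2089-09-01 → 2089-07-14.
2089-07-14 is a Thursday; with Sunday=0 that is 4.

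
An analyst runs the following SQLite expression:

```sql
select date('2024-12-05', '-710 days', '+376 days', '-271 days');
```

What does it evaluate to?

2023-04-10

Applying '-710 days' to 2024-12-05: counting 710 days back gives 2022-12-26.
Applying '+376 days' to 2022-12-26: counting 376 days forward gives 2024-01-06.
Applying '-271 days' to 2024-01-06: counting 271 days back gives 2023-04-10.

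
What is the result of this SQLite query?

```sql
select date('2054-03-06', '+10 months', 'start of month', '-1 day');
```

Adding +10 months to 2054-03-06 gives 2055-01-06.
`start of month` rewinds 2055-01-06 to 2055-01-01.
Going back 1 day from 2055-01-01 reaches 2054-12-31 (last day of December, 31 days).

2054-12-31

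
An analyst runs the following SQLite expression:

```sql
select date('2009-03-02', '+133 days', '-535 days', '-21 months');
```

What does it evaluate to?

2006-04-25

Applying '+133 days' to 2009-03-02: counting 133 days forward gives 2009-07-13.
Applying '-535 days' to 2009-07-13: counting 535 days back gives 2008-01-25.
Adding -21 months to 2008-01-25 gives 2006-04-25.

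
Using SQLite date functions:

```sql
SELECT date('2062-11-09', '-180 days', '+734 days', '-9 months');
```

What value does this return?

Applying '-180 days' to 2062-11-09: counting 180 days back gives 2062-05-13.
Applying '+734 days' to 2062-05-13: counting 734 days forward gives 2064-05-16.
Adding -9 months to 2064-05-16 gives 2063-08-16.

2063-08-16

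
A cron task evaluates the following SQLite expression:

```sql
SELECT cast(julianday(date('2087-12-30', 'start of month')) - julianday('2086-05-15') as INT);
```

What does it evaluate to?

`start of month` rewinds 2087-12-30 to 2087-12-01.
16 days remain in May 2086 after the 15th (31 − 15).
Full months from June 2086 through November 2087 contribute their day counts.
Then 1 day into December 2087.
Total: 16 + 30 + 31 + 31 + 30 + 31 + 30 + 31 + 31 + 28 + 31 + 30 + 31 + 30 + 31 + 31 + 30 + 31 + 30 + 1 = 565.

565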